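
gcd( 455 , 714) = 7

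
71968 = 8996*8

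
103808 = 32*3244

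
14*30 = 420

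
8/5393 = 8/5393= 0.00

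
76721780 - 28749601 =47972179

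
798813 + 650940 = 1449753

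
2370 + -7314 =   -  4944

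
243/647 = 243/647 = 0.38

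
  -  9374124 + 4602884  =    -  4771240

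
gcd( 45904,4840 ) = 8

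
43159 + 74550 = 117709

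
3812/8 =476 + 1/2= 476.50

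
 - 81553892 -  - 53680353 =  - 27873539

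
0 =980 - 980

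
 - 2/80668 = -1 + 40333/40334 = - 0.00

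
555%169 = 48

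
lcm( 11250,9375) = 56250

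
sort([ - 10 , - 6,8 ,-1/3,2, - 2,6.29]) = [ -10,  -  6,- 2, - 1/3,  2, 6.29,8]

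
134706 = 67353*2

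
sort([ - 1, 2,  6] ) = [ - 1, 2 , 6 ] 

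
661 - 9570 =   -  8909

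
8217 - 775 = 7442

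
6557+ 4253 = 10810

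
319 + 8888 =9207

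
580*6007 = 3484060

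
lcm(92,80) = 1840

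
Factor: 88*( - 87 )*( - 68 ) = 2^5*3^1*11^1*17^1*29^1 = 520608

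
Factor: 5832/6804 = 6/7= 2^1*3^1 * 7^( - 1 )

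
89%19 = 13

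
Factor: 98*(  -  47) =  - 4606=-2^1*7^2*47^1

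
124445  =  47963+76482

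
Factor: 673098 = 2^1*3^1*17^1*6599^1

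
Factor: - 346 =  - 2^1 * 173^1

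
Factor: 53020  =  2^2 * 5^1 * 11^1*241^1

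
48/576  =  1/12 = 0.08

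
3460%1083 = 211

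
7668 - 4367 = 3301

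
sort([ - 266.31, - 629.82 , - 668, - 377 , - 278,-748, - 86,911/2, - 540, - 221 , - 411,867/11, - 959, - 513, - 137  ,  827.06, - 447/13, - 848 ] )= [ - 959,-848, - 748, - 668, - 629.82, - 540 , - 513,  -  411, - 377, - 278, - 266.31,-221,- 137, - 86, - 447/13,867/11,911/2, 827.06]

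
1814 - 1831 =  - 17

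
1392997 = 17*81941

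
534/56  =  9 + 15/28 = 9.54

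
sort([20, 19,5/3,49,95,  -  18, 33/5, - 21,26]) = [  -  21,  -  18, 5/3,33/5, 19,20,26,49,95 ]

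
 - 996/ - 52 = 249/13 = 19.15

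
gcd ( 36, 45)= 9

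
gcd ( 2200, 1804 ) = 44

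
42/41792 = 21/20896 = 0.00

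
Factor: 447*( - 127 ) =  - 56769 = - 3^1 *127^1*149^1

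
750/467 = 1 + 283/467 = 1.61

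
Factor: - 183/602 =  - 2^( - 1 )*3^1*7^( - 1) *43^( - 1 )* 61^1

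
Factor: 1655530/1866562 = 5^1*367^( - 1 )*2543^ ( - 1)*165553^1 = 827765/933281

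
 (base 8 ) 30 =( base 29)O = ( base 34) o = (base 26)o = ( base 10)24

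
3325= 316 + 3009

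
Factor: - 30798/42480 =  - 2^ (-3)*5^( - 1 )*29^1 =- 29/40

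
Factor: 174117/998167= 3^1*127^1*457^1*998167^ ( - 1)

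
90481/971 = 93 + 178/971 = 93.18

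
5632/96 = 58 + 2/3 = 58.67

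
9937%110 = 37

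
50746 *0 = 0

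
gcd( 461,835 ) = 1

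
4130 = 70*59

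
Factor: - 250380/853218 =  -2^1*5^1*13^1*443^ ( - 1) = - 130/443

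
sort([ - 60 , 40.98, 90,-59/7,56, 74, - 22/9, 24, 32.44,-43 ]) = [-60,-43, - 59/7,  -  22/9, 24, 32.44, 40.98 , 56, 74, 90]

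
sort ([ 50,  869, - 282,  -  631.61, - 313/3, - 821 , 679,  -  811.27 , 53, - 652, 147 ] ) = [ - 821 ,-811.27, - 652, - 631.61,  -  282, - 313/3,50, 53 , 147,679, 869]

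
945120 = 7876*120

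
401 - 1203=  - 802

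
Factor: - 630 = -2^1*3^2 * 5^1*7^1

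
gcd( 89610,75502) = 2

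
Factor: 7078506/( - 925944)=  - 2^( - 2)*41^(-1)*941^ ( - 1 )*1179751^1=-1179751/154324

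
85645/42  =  12235/6 = 2039.17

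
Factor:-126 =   -  2^1*3^2 * 7^1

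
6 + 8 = 14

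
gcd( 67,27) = 1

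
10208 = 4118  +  6090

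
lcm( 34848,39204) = 313632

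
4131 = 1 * 4131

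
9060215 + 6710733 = 15770948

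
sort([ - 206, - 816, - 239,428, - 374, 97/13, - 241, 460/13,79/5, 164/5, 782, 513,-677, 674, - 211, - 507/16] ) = [-816,- 677, - 374 , - 241,  -  239, -211,-206, - 507/16, 97/13, 79/5,164/5, 460/13, 428,513,674,782] 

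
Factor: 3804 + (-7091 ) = - 19^1*173^1 = -3287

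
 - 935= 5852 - 6787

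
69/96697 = 69/96697 = 0.00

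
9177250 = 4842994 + 4334256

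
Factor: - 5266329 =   -  3^1*1755443^1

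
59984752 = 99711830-39727078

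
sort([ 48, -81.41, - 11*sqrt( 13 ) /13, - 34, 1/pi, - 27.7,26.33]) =[ - 81.41,-34,-27.7, - 11*sqrt( 13)/13,1/pi , 26.33,  48]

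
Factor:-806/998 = -13^1*31^1 * 499^ ( - 1) = - 403/499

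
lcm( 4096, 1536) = 12288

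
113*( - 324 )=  - 36612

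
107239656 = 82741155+24498501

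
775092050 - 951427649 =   -  176335599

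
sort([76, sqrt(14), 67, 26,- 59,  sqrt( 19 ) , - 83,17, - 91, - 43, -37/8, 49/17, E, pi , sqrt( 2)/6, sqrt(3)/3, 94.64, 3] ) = [ -91,-83, - 59, - 43, - 37/8, sqrt(2)/6, sqrt(3)/3, E, 49/17, 3, pi, sqrt (14), sqrt( 19),17, 26, 67, 76, 94.64] 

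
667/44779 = 667/44779 = 0.01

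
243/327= 81/109 = 0.74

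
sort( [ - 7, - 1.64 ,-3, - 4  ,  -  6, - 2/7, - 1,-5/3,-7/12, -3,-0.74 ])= [-7,-6,-4, - 3,-3, - 5/3,  -  1.64,-1,-0.74, - 7/12, - 2/7]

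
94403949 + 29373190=123777139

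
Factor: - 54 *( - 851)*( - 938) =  - 2^2*3^3 * 7^1*23^1 * 37^1*67^1 = - 43104852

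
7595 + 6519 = 14114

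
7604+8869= 16473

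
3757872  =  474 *7928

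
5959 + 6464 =12423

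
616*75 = 46200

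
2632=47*56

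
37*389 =14393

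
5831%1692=755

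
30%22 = 8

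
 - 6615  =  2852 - 9467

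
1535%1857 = 1535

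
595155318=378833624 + 216321694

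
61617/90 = 684 + 19/30 = 684.63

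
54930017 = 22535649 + 32394368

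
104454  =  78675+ 25779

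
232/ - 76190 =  - 116/38095  =  - 0.00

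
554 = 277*2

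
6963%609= 264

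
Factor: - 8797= - 19^1*463^1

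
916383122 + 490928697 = 1407311819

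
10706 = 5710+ 4996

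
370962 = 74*5013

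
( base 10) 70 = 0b1000110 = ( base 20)3A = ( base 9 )77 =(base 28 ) 2E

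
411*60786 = 24983046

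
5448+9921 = 15369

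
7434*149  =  1107666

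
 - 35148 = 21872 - 57020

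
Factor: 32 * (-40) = -2^8*5^1  =  - 1280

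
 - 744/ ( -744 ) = 1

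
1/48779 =1/48779= 0.00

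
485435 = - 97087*( - 5)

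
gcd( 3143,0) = 3143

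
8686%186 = 130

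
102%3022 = 102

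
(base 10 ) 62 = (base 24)2e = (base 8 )76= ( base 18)38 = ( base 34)1s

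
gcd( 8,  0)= 8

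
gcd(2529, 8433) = 9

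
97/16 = 6 +1/16=6.06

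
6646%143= 68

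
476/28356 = 7/417 = 0.02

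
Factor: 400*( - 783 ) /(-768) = 6525/16= 2^ ( - 4)*3^2*5^2  *  29^1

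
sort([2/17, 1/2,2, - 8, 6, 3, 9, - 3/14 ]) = [ - 8,  -  3/14, 2/17,1/2,2,3,6,9]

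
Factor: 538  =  2^1*269^1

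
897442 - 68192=829250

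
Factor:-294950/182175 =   -  2^1 * 3^( - 1)*7^( - 1 )*17^1 = - 34/21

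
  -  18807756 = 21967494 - 40775250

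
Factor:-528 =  - 2^4*3^1*11^1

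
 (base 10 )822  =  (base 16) 336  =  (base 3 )1010110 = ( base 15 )39c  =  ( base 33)OU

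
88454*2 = 176908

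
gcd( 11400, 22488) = 24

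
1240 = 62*20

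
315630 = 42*7515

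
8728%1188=412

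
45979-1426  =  44553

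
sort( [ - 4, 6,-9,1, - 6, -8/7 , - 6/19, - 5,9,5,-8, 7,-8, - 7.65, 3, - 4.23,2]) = [ - 9 ,-8,-8, - 7.65, - 6,-5, - 4.23, - 4, - 8/7, - 6/19,1,2,3, 5,6,7,9]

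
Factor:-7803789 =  - 3^1 * 7^2*53087^1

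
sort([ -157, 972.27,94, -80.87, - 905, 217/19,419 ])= [ -905, -157, - 80.87,217/19,94, 419,972.27]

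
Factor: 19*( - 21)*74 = -2^1*3^1*7^1*19^1*37^1 = - 29526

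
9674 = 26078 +  -  16404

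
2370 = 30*79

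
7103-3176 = 3927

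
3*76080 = 228240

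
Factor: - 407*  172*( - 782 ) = 2^3*11^1*17^1*23^1*37^1 *43^1 = 54743128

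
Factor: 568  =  2^3*71^1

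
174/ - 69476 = - 1+34651/34738= -0.00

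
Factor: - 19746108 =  - 2^2 * 3^2*548503^1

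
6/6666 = 1/1111 = 0.00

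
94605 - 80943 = 13662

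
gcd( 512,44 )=4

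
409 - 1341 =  - 932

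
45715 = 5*9143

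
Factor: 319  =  11^1*29^1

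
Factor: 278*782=217396  =  2^2 * 17^1*23^1 *139^1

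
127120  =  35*3632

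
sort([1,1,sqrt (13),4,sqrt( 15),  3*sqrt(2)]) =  [1 , 1,sqrt(13),sqrt( 15 ),4 , 3*sqrt(2) ] 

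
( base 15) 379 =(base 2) 1100010101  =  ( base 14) 405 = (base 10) 789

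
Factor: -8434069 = - 7^1 *41^1*29387^1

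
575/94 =575/94 = 6.12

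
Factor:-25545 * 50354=-2^1*3^1*5^1*13^1 * 17^1*131^1 * 1481^1 = -1286292930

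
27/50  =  27/50= 0.54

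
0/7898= 0 = 0.00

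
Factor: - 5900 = - 2^2*5^2*59^1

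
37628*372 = 13997616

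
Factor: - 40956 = -2^2 * 3^1 * 3413^1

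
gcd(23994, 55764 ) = 18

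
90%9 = 0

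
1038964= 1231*844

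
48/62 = 24/31 = 0.77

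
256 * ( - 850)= - 217600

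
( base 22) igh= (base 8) 21571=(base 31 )9dt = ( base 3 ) 110110100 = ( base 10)9081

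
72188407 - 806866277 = - 734677870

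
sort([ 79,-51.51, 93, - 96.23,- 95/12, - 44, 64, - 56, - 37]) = [ - 96.23 , - 56, -51.51, - 44, - 37, -95/12,64,79,93]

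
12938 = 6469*2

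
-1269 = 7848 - 9117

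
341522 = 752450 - 410928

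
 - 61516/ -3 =61516/3 = 20505.33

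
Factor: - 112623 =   -  3^1*7^1*31^1*173^1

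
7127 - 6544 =583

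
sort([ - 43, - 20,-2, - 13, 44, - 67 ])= [ - 67,-43, - 20, - 13, - 2,44]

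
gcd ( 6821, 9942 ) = 1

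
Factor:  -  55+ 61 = 6 = 2^1*3^1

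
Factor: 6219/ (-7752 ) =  - 2073/2584 = - 2^(-3)*3^1 * 17^ ( - 1)*19^( - 1 )*691^1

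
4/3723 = 4/3723 = 0.00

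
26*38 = 988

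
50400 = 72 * 700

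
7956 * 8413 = 66933828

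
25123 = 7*3589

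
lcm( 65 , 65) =65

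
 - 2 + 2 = 0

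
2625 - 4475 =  - 1850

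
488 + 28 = 516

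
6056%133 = 71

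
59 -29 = 30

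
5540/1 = 5540 = 5540.00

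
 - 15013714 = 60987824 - 76001538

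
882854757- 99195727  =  783659030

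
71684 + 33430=105114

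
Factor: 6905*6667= 46035635 = 5^1*59^1*113^1*1381^1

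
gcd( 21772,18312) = 4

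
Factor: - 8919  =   - 3^2 * 991^1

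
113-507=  - 394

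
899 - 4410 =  - 3511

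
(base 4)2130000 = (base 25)FO9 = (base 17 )2095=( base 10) 9984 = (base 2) 10011100000000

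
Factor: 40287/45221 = 3^1*11^( - 1)*13^1*1033^1 * 4111^( - 1)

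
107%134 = 107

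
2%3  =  2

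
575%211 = 153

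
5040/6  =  840=840.00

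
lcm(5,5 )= 5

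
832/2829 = 832/2829 = 0.29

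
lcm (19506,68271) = 136542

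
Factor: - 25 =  - 5^2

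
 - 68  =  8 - 76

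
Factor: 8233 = 8233^1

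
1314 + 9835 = 11149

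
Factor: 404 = 2^2*101^1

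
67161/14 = 4797 + 3/14 = 4797.21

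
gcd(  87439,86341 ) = 1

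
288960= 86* 3360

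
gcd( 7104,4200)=24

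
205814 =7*29402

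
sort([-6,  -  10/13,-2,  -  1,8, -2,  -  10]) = [-10, - 6, - 2, - 2,  -  1, - 10/13, 8]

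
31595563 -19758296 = 11837267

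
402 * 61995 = 24921990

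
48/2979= 16/993 = 0.02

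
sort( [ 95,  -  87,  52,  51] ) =[  -  87,51,52, 95]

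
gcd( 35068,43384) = 44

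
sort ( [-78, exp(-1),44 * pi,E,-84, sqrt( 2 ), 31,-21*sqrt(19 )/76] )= [ - 84,-78, - 21*sqrt( 19 )/76,exp (-1 ), sqrt ( 2),E, 31,44*pi ] 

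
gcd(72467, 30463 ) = 1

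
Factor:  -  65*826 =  -2^1*5^1*7^1*13^1 * 59^1= - 53690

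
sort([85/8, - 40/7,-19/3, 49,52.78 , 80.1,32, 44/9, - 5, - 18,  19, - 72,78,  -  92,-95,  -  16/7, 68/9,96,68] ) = [-95, - 92, - 72,- 18, -19/3, - 40/7,-5, - 16/7,44/9,68/9,85/8,19,32, 49,52.78,68, 78,80.1,96]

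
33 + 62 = 95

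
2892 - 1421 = 1471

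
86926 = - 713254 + 800180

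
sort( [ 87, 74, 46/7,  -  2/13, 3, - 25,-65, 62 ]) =[ - 65,-25, - 2/13,3, 46/7,  62, 74, 87 ]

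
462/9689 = 462/9689  =  0.05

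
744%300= 144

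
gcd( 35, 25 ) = 5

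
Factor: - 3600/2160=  - 3^( - 1)*5^1 =-5/3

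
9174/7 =1310 + 4/7  =  1310.57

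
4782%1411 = 549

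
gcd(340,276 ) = 4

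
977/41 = 977/41 = 23.83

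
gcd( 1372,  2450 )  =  98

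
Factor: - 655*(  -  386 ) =2^1* 5^1*131^1*193^1 = 252830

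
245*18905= 4631725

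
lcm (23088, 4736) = 184704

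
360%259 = 101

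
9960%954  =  420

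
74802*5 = 374010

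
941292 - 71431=869861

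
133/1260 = 19/180 = 0.11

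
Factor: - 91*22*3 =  - 6006 = - 2^1*3^1*7^1*11^1*13^1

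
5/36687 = 5/36687 = 0.00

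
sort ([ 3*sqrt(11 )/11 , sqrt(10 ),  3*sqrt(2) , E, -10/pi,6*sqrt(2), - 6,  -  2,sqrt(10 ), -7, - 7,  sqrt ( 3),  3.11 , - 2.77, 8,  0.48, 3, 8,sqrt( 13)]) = [ - 7, - 7,- 6,-10/pi, - 2.77,-2, 0.48, 3*sqrt( 11)/11, sqrt( 3),E, 3,3.11,sqrt(10 ), sqrt(10 ),sqrt(13),  3*sqrt( 2), 8,8 , 6 * sqrt ( 2) ]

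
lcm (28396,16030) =993860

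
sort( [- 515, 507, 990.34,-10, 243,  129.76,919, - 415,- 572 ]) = [-572, - 515, - 415, - 10, 129.76,243, 507,  919,990.34] 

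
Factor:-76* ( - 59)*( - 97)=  - 2^2*19^1*59^1*97^1 = -434948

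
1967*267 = 525189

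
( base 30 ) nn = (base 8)1311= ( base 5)10323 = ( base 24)15h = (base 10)713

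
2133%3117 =2133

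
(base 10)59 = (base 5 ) 214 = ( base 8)73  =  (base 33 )1q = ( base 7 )113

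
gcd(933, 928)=1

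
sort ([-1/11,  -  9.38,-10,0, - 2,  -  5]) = [- 10,  -  9.38, - 5, - 2,- 1/11, 0 ] 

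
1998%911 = 176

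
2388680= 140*17062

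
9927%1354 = 449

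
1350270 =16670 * 81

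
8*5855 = 46840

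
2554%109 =47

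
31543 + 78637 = 110180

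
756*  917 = 693252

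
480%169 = 142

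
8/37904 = 1/4738 = 0.00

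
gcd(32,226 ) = 2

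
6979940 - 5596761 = 1383179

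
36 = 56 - 20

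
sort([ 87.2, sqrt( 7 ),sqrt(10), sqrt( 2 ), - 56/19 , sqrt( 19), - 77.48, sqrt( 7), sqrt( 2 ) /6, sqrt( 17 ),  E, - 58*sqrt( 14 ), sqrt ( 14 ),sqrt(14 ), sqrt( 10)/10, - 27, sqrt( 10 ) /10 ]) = [ - 58*  sqrt(14), - 77.48, - 27, -56/19, sqrt( 2) /6, sqrt( 10 ) /10, sqrt( 10 )/10, sqrt(2 ), sqrt( 7 ), sqrt(7), E,sqrt( 10 ), sqrt( 14 ),sqrt( 14 ), sqrt( 17), sqrt ( 19), 87.2 ]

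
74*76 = 5624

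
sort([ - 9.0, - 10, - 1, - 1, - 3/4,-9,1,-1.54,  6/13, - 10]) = [ - 10, - 10, - 9.0,-9, - 1.54, - 1, - 1,  -  3/4,  6/13, 1 ] 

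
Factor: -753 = -3^1 * 251^1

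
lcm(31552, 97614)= 3123648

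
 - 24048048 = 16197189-40245237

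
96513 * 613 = 59162469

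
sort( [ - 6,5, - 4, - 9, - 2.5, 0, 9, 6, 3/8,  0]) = [ - 9, - 6, - 4, - 2.5,0, 0,3/8, 5, 6, 9]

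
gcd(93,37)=1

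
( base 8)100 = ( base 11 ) 59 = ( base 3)2101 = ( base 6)144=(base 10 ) 64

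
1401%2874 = 1401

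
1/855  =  1/855=0.00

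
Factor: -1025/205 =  - 5  =  - 5^1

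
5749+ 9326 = 15075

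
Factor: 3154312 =2^3 * 7^1*23^1*  31^1*79^1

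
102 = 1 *102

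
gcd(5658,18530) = 2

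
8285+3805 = 12090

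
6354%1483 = 422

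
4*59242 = 236968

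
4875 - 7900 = -3025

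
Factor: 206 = 2^1*103^1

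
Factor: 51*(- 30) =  - 2^1*3^2*5^1*17^1 = - 1530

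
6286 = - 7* ( - 898) 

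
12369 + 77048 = 89417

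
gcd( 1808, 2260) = 452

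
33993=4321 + 29672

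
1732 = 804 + 928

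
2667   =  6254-3587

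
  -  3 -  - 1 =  - 2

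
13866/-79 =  - 176  +  38/79 = - 175.52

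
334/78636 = 167/39318=0.00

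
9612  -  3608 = 6004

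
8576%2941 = 2694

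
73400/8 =9175 = 9175.00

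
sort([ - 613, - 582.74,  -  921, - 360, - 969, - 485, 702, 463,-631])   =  [ - 969, - 921, - 631, - 613, - 582.74,  -  485, - 360,463,702]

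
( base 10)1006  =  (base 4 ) 33232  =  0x3ee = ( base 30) 13G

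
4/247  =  4/247 = 0.02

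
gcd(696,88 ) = 8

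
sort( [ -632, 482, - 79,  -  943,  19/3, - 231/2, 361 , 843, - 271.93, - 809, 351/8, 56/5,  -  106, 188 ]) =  [ - 943 ,-809, - 632,-271.93, - 231/2, - 106, - 79, 19/3, 56/5, 351/8,  188, 361,482 , 843]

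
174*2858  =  497292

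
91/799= 91/799 =0.11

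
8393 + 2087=10480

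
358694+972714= 1331408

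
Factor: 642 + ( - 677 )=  - 35 = - 5^1*7^1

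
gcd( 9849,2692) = 1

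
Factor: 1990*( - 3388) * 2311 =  - 2^3 * 5^1*7^1*11^2 * 199^1 * 2311^1=-15581039320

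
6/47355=2/15785   =  0.00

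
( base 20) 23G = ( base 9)1173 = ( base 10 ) 876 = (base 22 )1hi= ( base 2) 1101101100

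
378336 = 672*563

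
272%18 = 2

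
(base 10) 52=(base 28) 1O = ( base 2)110100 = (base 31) 1L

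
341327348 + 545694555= 887021903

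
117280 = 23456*5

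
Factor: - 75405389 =  -  353^1*213613^1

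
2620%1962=658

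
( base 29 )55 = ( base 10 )150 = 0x96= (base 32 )4M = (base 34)4E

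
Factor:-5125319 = - 5125319^1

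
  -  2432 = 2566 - 4998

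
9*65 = 585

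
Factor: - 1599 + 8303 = 6704 =2^4*419^1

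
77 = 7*11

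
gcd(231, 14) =7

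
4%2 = 0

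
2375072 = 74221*32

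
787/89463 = 787/89463 = 0.01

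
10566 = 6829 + 3737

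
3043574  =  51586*59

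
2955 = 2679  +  276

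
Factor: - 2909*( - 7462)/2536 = 10853479/1268 = 2^(  -  2 )*7^1 * 13^1*41^1*317^ (- 1)*2909^1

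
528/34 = 15 +9/17 = 15.53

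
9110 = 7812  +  1298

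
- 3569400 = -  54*66100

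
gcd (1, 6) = 1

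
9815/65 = 151 = 151.00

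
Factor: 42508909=19^1 * 433^1*5167^1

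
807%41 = 28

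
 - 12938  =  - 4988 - 7950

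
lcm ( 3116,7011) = 28044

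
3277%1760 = 1517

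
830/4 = 207 + 1/2 =207.50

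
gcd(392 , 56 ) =56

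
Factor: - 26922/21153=  -  2^1*7^1*11^( - 1)= - 14/11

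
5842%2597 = 648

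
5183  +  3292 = 8475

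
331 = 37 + 294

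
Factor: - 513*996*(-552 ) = 282043296 = 2^5*3^5*19^1*23^1*83^1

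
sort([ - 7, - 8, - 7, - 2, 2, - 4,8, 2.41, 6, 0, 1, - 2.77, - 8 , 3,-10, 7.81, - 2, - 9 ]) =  [ - 10, -9 , - 8, - 8,- 7,  -  7,-4,  -  2.77, - 2 , - 2, 0 , 1,2, 2.41, 3,6, 7.81, 8] 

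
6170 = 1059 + 5111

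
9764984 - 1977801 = 7787183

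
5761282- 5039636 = 721646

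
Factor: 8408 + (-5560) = 2^5*89^1=2848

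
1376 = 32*43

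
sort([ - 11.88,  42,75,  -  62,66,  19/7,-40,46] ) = [ -62,-40, - 11.88,  19/7,42,46, 66 , 75] 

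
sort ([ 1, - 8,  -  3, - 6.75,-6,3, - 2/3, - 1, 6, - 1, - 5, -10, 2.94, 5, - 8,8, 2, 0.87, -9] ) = [ - 10, - 9, - 8 , - 8 ,-6.75, - 6, - 5, - 3, - 1,  -  1, - 2/3, 0.87, 1,2, 2.94, 3, 5, 6 , 8 ]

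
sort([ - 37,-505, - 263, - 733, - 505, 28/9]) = [  -  733,-505 , -505,  -  263, -37,28/9 ]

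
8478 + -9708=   -  1230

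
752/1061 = 752/1061=0.71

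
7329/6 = 1221  +  1/2 = 1221.50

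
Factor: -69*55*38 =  - 144210 = - 2^1*3^1*5^1*11^1*19^1*23^1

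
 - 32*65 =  - 2080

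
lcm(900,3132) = 78300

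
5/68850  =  1/13770 = 0.00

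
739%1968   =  739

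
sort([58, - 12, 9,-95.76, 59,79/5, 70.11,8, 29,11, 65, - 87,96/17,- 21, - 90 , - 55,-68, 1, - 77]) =[ - 95.76, - 90 , - 87, - 77,-68, - 55, - 21, - 12,  1,96/17,8,9,11, 79/5, 29,58,  59,65,70.11]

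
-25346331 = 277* (- 91503 )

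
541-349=192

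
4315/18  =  239 + 13/18  =  239.72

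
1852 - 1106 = 746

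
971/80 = 971/80 = 12.14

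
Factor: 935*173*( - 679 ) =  - 109831645=- 5^1 * 7^1*11^1*17^1 * 97^1 * 173^1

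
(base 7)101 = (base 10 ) 50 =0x32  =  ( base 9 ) 55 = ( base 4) 302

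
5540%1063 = 225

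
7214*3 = 21642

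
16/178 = 8/89 = 0.09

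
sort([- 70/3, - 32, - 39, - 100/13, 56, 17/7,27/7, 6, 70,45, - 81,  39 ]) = [ - 81,-39,  -  32,  -  70/3, - 100/13,17/7, 27/7,6,39,45,56,70 ] 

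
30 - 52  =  -22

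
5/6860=1/1372 =0.00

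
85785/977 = 87 + 786/977 = 87.80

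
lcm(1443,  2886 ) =2886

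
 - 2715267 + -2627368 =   -  5342635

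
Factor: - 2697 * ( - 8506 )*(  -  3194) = -2^2*3^1*29^1*31^1*1597^1*4253^1  =  - 73272538308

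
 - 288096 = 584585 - 872681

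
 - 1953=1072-3025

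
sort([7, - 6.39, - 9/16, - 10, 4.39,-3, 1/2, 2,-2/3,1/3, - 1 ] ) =[ - 10, - 6.39, - 3,-1,  -  2/3,-9/16, 1/3,1/2, 2, 4.39,7]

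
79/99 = 79/99 = 0.80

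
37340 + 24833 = 62173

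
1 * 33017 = 33017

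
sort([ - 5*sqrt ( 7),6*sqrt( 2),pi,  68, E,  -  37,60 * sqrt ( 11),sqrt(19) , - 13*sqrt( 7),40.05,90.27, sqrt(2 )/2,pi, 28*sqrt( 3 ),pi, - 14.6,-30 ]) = [-37, - 13*sqrt(7 ) ,  -  30, - 14.6, - 5 * sqrt( 7 ),sqrt( 2 ) /2,E,pi,pi , pi, sqrt( 19), 6*sqrt( 2),40.05, 28 * sqrt(3 ),68, 90.27,60 *sqrt (11) ]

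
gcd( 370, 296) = 74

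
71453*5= 357265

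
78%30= 18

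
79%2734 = 79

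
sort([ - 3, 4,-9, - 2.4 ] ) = [ - 9 ,-3, - 2.4, 4 ]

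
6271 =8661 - 2390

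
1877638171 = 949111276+928526895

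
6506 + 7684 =14190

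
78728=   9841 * 8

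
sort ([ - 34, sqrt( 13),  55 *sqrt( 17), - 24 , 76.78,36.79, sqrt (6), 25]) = [-34, - 24, sqrt( 6), sqrt( 13), 25,36.79, 76.78,  55*sqrt( 17 )] 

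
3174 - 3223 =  - 49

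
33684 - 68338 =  - 34654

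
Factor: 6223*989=7^2*23^1*43^1*127^1 = 6154547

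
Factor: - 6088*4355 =  -  26513240 = -  2^3*5^1*13^1*67^1*761^1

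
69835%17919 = 16078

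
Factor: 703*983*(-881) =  - 19^1*37^1*881^1*983^1=- 608814169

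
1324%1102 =222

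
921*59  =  54339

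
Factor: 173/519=3^(-1 ) = 1/3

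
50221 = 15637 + 34584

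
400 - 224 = 176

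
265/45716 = 265/45716 = 0.01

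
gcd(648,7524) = 36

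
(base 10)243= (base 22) b1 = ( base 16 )f3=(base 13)159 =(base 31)7Q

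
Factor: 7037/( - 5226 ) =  - 2^( - 1)*3^( - 1 )* 13^( - 1 )*31^1*67^( - 1)  *227^1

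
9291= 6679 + 2612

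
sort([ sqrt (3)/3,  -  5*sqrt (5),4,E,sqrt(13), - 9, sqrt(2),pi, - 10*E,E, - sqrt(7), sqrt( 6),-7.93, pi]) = [ - 10*E ,-5*sqrt (5),-9, - 7.93,  -  sqrt(7), sqrt (3) /3,  sqrt( 2 ) , sqrt( 6),E,E,pi,pi, sqrt( 13),4 ]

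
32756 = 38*862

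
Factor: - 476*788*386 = -144783968=   - 2^5 * 7^1*17^1 * 193^1*197^1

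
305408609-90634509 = 214774100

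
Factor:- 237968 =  - 2^4*107^1*139^1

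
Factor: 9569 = 7^1*1367^1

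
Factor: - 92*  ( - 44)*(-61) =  - 246928 = - 2^4 *11^1*23^1*61^1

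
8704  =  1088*8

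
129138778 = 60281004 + 68857774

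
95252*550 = 52388600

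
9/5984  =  9/5984 = 0.00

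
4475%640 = 635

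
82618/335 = 246 + 208/335 = 246.62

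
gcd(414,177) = 3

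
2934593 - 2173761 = 760832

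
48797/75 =48797/75 = 650.63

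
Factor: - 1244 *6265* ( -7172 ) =2^4*5^1*7^1*11^1* 163^1*179^1*311^1 = 55896129520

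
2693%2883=2693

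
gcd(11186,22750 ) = 14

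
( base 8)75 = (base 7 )115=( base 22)2H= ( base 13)49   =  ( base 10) 61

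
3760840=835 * 4504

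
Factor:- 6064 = -2^4*379^1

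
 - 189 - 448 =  - 637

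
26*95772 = 2490072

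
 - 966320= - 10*96632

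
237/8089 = 237/8089 = 0.03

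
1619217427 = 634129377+985088050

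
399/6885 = 133/2295 = 0.06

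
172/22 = 7+ 9/11 = 7.82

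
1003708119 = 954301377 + 49406742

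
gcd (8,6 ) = 2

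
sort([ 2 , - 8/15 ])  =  [ - 8/15, 2] 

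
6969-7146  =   - 177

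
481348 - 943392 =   -  462044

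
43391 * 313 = 13581383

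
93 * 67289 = 6257877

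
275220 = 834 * 330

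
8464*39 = 330096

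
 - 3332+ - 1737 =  - 5069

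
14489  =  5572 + 8917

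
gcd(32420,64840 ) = 32420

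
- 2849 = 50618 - 53467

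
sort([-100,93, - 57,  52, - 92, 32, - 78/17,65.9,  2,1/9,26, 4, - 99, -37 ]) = [ - 100, - 99,-92, - 57  , - 37, - 78/17,1/9, 2,4,26,32,52,65.9,93]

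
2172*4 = 8688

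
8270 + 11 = 8281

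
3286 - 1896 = 1390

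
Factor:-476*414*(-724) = 2^5*3^2*7^1 * 17^1*23^1*181^1 = 142674336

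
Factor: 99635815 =5^1*19927163^1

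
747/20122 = 747/20122  =  0.04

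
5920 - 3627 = 2293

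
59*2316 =136644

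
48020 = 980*49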